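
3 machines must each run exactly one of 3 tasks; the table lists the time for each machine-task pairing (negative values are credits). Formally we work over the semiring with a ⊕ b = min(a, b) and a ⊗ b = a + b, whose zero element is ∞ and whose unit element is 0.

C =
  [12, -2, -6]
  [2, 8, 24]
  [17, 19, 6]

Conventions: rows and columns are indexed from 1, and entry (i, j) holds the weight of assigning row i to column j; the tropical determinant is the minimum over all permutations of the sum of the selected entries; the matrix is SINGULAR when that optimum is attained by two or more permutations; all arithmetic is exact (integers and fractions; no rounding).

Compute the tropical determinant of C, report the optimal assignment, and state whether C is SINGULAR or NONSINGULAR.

σ = (1, 2, 3): 12 + 8 + 6 = 26
σ = (1, 3, 2): 12 + 24 + 19 = 55
σ = (2, 1, 3): (-2) + 2 + 6 = 6
σ = (2, 3, 1): (-2) + 24 + 17 = 39
σ = (3, 1, 2): (-6) + 2 + 19 = 15
σ = (3, 2, 1): (-6) + 8 + 17 = 19
Optimal value attained by: σ = (2, 1, 3).
Answer: det⊕(C) = 6; verdict: NONSINGULAR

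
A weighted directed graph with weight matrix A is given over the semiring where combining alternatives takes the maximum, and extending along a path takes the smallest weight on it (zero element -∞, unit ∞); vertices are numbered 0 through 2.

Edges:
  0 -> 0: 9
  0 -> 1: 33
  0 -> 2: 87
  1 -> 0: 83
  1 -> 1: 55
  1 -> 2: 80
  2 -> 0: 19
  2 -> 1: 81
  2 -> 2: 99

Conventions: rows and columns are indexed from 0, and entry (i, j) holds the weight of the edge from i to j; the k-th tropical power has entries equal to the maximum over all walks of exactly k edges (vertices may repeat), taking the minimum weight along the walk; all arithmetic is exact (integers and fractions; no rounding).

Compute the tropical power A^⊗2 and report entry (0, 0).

A^⊗2:
  [33, 81, 87]
  [55, 80, 83]
  [81, 81, 99]
Key observation: the optimum is the walk 0->1->0, with weight 33 min 83 = 33.
Optimal value attained by: walk 0->1->0.
Answer: (A^⊗2)[0][0] = 33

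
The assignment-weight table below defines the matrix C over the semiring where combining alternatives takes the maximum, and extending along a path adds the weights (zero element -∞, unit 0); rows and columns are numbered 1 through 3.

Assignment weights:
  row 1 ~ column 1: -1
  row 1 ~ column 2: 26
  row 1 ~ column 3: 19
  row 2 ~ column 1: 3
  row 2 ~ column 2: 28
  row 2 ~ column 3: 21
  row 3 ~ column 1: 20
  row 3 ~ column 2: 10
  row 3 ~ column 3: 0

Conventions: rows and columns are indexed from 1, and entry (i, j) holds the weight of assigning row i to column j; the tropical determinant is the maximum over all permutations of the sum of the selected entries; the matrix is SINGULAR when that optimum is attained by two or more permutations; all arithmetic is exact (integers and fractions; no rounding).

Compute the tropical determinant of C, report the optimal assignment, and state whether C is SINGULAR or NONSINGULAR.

σ = (1, 2, 3): (-1) + 28 + 0 = 27
σ = (1, 3, 2): (-1) + 21 + 10 = 30
σ = (2, 1, 3): 26 + 3 + 0 = 29
σ = (2, 3, 1): 26 + 21 + 20 = 67
σ = (3, 1, 2): 19 + 3 + 10 = 32
σ = (3, 2, 1): 19 + 28 + 20 = 67
Optimal value attained by: σ = (2, 3, 1).
Answer: det⊕(C) = 67; verdict: SINGULAR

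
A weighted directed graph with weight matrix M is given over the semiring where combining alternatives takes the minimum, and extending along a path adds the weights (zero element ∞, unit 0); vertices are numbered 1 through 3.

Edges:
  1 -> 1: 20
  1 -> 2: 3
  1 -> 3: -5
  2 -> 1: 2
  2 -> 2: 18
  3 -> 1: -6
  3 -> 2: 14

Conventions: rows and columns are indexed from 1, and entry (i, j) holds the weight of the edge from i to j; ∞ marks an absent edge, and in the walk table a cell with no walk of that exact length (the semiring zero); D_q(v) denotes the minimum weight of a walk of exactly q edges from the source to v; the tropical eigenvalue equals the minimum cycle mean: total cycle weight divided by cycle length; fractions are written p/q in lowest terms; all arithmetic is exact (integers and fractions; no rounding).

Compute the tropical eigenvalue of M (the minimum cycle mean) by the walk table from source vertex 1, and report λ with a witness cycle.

q=0: [0, ∞, ∞]
q=1: [20, 3, -5]
q=2: [-11, 9, 15]
q=3: [9, -8, -16]
Optimal cycle mean attained by: cycle 1->3->1, total (-5) + (-6), length 2.
Answer: λ = -11/2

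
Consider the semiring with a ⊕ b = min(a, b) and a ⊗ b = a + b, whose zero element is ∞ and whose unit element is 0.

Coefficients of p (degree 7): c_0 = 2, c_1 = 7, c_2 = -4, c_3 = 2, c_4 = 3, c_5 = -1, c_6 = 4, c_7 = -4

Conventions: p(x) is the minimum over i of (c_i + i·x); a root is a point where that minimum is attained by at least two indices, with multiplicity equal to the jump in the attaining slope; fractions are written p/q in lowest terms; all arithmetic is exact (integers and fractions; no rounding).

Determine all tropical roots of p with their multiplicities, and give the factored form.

hull edge (i=0, c=2) to (i=2, c=-4): slope -3, span 2
hull edge (i=2, c=-4) to (i=7, c=-4): slope 0, span 5
Factored form: p(x) = -4 ⊗ (x ⊕ 0) ⊗ (x ⊕ 0) ⊗ (x ⊕ 0) ⊗ (x ⊕ 0) ⊗ (x ⊕ 0) ⊗ (x ⊕ 3) ⊗ (x ⊕ 3)
Answer: roots = 0 (mult 5), 3 (mult 2)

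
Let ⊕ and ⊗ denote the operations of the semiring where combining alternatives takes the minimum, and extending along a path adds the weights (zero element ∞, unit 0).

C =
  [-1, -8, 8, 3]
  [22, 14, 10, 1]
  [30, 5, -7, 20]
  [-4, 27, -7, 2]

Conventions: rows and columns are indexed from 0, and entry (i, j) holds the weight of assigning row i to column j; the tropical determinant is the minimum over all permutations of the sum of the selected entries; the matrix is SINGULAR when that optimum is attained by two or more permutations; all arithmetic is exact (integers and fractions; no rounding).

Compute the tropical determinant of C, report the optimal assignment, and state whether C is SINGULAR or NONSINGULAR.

σ = (0, 1, 2, 3): (-1) + 14 + (-7) + 2 = 8
σ = (0, 1, 3, 2): (-1) + 14 + 20 + (-7) = 26
σ = (0, 2, 1, 3): (-1) + 10 + 5 + 2 = 16
σ = (0, 2, 3, 1): (-1) + 10 + 20 + 27 = 56
σ = (0, 3, 1, 2): (-1) + 1 + 5 + (-7) = -2
σ = (0, 3, 2, 1): (-1) + 1 + (-7) + 27 = 20
σ = (1, 0, 2, 3): (-8) + 22 + (-7) + 2 = 9
σ = (1, 0, 3, 2): (-8) + 22 + 20 + (-7) = 27
σ = (1, 2, 0, 3): (-8) + 10 + 30 + 2 = 34
σ = (1, 2, 3, 0): (-8) + 10 + 20 + (-4) = 18
σ = (1, 3, 0, 2): (-8) + 1 + 30 + (-7) = 16
σ = (1, 3, 2, 0): (-8) + 1 + (-7) + (-4) = -18
σ = (2, 0, 1, 3): 8 + 22 + 5 + 2 = 37
σ = (2, 0, 3, 1): 8 + 22 + 20 + 27 = 77
σ = (2, 1, 0, 3): 8 + 14 + 30 + 2 = 54
σ = (2, 1, 3, 0): 8 + 14 + 20 + (-4) = 38
σ = (2, 3, 0, 1): 8 + 1 + 30 + 27 = 66
σ = (2, 3, 1, 0): 8 + 1 + 5 + (-4) = 10
σ = (3, 0, 1, 2): 3 + 22 + 5 + (-7) = 23
σ = (3, 0, 2, 1): 3 + 22 + (-7) + 27 = 45
σ = (3, 1, 0, 2): 3 + 14 + 30 + (-7) = 40
σ = (3, 1, 2, 0): 3 + 14 + (-7) + (-4) = 6
σ = (3, 2, 0, 1): 3 + 10 + 30 + 27 = 70
σ = (3, 2, 1, 0): 3 + 10 + 5 + (-4) = 14
Optimal value attained by: σ = (1, 3, 2, 0).
Answer: det⊕(C) = -18; verdict: NONSINGULAR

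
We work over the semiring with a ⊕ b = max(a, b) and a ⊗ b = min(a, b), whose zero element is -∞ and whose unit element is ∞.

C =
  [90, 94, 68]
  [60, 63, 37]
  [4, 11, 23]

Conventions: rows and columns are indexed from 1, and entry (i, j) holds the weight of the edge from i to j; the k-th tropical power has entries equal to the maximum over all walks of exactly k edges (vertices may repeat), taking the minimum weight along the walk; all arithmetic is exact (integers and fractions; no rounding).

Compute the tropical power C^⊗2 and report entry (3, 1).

C^⊗2:
  [90, 90, 68]
  [60, 63, 60]
  [11, 11, 23]
Key observation: the optimum is the walk 3->2->1, with weight 11 min 60 = 11.
Optimal value attained by: walk 3->2->1.
Answer: (C^⊗2)[3][1] = 11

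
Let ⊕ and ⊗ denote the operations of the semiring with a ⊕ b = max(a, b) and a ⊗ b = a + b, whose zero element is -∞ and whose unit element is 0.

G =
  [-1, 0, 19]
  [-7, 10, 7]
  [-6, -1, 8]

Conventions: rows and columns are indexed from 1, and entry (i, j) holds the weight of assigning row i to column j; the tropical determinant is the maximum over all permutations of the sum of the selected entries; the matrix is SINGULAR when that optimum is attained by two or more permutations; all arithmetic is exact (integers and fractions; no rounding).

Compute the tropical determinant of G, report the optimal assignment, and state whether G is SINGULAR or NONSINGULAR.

σ = (1, 2, 3): (-1) + 10 + 8 = 17
σ = (1, 3, 2): (-1) + 7 + (-1) = 5
σ = (2, 1, 3): 0 + (-7) + 8 = 1
σ = (2, 3, 1): 0 + 7 + (-6) = 1
σ = (3, 1, 2): 19 + (-7) + (-1) = 11
σ = (3, 2, 1): 19 + 10 + (-6) = 23
Optimal value attained by: σ = (3, 2, 1).
Answer: det⊕(G) = 23; verdict: NONSINGULAR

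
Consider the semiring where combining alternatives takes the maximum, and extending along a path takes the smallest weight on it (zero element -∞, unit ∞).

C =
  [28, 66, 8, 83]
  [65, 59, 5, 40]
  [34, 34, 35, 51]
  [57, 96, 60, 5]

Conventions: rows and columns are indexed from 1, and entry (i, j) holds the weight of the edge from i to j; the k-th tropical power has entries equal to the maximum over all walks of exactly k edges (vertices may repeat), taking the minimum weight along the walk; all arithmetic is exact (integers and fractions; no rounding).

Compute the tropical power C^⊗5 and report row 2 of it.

C^⊗2:
  [65, 83, 60, 40]
  [59, 65, 40, 65]
  [51, 51, 51, 35]
  [65, 59, 35, 57]
C^⊗3:
  [65, 65, 40, 65]
  [65, 65, 60, 59]
  [51, 51, 35, 51]
  [59, 65, 57, 65]
C^⊗4:
  [65, 65, 60, 65]
  [65, 65, 59, 65]
  [51, 51, 51, 51]
  [65, 65, 60, 59]
C^⊗5:
  [65, 65, 60, 65]
  [65, 65, 60, 65]
  [51, 51, 51, 51]
  [65, 65, 59, 65]
Answer: row 2 of C^⊗5 = [65, 65, 60, 65]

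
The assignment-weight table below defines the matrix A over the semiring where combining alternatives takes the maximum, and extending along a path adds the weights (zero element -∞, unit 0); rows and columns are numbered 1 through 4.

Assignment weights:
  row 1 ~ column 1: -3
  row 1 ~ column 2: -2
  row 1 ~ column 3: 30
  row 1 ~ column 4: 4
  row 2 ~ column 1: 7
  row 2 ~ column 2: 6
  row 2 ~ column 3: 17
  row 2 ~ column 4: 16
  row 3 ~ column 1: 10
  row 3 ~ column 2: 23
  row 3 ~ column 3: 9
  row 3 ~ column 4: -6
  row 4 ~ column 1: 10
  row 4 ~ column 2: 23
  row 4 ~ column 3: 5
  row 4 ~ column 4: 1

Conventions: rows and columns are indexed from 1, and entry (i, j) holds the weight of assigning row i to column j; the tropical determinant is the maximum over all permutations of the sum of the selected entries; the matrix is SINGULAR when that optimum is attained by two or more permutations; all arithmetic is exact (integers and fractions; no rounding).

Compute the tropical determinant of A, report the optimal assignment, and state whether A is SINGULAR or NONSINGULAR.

σ = (1, 2, 3, 4): (-3) + 6 + 9 + 1 = 13
σ = (1, 2, 4, 3): (-3) + 6 + (-6) + 5 = 2
σ = (1, 3, 2, 4): (-3) + 17 + 23 + 1 = 38
σ = (1, 3, 4, 2): (-3) + 17 + (-6) + 23 = 31
σ = (1, 4, 2, 3): (-3) + 16 + 23 + 5 = 41
σ = (1, 4, 3, 2): (-3) + 16 + 9 + 23 = 45
σ = (2, 1, 3, 4): (-2) + 7 + 9 + 1 = 15
σ = (2, 1, 4, 3): (-2) + 7 + (-6) + 5 = 4
σ = (2, 3, 1, 4): (-2) + 17 + 10 + 1 = 26
σ = (2, 3, 4, 1): (-2) + 17 + (-6) + 10 = 19
σ = (2, 4, 1, 3): (-2) + 16 + 10 + 5 = 29
σ = (2, 4, 3, 1): (-2) + 16 + 9 + 10 = 33
σ = (3, 1, 2, 4): 30 + 7 + 23 + 1 = 61
σ = (3, 1, 4, 2): 30 + 7 + (-6) + 23 = 54
σ = (3, 2, 1, 4): 30 + 6 + 10 + 1 = 47
σ = (3, 2, 4, 1): 30 + 6 + (-6) + 10 = 40
σ = (3, 4, 1, 2): 30 + 16 + 10 + 23 = 79
σ = (3, 4, 2, 1): 30 + 16 + 23 + 10 = 79
σ = (4, 1, 2, 3): 4 + 7 + 23 + 5 = 39
σ = (4, 1, 3, 2): 4 + 7 + 9 + 23 = 43
σ = (4, 2, 1, 3): 4 + 6 + 10 + 5 = 25
σ = (4, 2, 3, 1): 4 + 6 + 9 + 10 = 29
σ = (4, 3, 1, 2): 4 + 17 + 10 + 23 = 54
σ = (4, 3, 2, 1): 4 + 17 + 23 + 10 = 54
Optimal value attained by: σ = (3, 4, 1, 2).
Answer: det⊕(A) = 79; verdict: SINGULAR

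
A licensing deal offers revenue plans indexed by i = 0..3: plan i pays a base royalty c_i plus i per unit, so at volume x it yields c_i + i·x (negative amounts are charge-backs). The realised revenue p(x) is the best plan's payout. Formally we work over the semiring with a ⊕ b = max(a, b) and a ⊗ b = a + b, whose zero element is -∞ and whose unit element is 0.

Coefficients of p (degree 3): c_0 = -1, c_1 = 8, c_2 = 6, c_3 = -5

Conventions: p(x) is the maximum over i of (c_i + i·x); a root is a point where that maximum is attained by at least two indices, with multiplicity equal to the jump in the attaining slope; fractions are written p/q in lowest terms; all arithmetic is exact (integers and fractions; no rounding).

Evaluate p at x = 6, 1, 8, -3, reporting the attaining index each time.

p(6) = max(-1+0·6=-1, 8+1·6=14, 6+2·6=18, -5+3·6=13) = 18 (attained by i=2)
p(1) = max(-1+0·1=-1, 8+1·1=9, 6+2·1=8, -5+3·1=-2) = 9 (attained by i=1)
p(8) = max(-1+0·8=-1, 8+1·8=16, 6+2·8=22, -5+3·8=19) = 22 (attained by i=2)
p(-3) = max(-1+0·(-3)=-1, 8+1·(-3)=5, 6+2·(-3)=0, -5+3·(-3)=-14) = 5 (attained by i=1)
Answer: p(6) = 18; p(1) = 9; p(8) = 22; p(-3) = 5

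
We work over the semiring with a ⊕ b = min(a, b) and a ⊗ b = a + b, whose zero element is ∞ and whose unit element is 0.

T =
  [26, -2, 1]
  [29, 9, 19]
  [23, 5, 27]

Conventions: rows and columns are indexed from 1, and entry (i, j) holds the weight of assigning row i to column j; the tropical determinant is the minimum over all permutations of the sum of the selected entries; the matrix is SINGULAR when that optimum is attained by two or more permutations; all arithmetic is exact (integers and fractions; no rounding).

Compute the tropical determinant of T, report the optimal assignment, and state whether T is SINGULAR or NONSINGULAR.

σ = (1, 2, 3): 26 + 9 + 27 = 62
σ = (1, 3, 2): 26 + 19 + 5 = 50
σ = (2, 1, 3): (-2) + 29 + 27 = 54
σ = (2, 3, 1): (-2) + 19 + 23 = 40
σ = (3, 1, 2): 1 + 29 + 5 = 35
σ = (3, 2, 1): 1 + 9 + 23 = 33
Optimal value attained by: σ = (3, 2, 1).
Answer: det⊕(T) = 33; verdict: NONSINGULAR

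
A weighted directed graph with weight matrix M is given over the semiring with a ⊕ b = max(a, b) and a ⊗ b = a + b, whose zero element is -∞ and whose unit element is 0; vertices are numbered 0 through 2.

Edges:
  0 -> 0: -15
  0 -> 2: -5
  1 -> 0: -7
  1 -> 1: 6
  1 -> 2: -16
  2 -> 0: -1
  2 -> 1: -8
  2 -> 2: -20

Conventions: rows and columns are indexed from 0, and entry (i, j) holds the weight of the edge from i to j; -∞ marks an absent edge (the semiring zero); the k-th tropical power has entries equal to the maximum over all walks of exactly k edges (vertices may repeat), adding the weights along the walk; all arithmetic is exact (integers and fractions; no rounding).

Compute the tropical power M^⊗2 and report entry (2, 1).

M^⊗2:
  [-6, -13, -20]
  [-1, 12, -10]
  [-15, -2, -6]
Key observation: the optimum is the walk 2->1->1, with weight (-8) + 6 = -2.
Optimal value attained by: walk 2->1->1.
Answer: (M^⊗2)[2][1] = -2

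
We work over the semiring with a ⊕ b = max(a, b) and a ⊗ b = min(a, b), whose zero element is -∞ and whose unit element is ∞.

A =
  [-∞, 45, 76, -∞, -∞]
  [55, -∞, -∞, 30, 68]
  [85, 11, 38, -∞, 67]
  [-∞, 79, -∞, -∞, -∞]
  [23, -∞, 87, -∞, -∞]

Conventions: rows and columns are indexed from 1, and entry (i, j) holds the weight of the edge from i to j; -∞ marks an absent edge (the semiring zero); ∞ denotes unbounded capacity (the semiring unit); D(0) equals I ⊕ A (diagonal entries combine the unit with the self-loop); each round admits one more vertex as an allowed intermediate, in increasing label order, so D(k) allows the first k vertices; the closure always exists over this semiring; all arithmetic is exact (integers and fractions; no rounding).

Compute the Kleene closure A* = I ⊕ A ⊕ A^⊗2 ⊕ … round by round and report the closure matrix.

D(0):
  [∞, 45, 76, -∞, -∞]
  [55, ∞, -∞, 30, 68]
  [85, 11, ∞, -∞, 67]
  [-∞, 79, -∞, ∞, -∞]
  [23, -∞, 87, -∞, ∞]
D(1):
  [∞, 45, 76, -∞, -∞]
  [55, ∞, 55, 30, 68]
  [85, 45, ∞, -∞, 67]
  [-∞, 79, -∞, ∞, -∞]
  [23, 23, 87, -∞, ∞]
D(2):
  [∞, 45, 76, 30, 45]
  [55, ∞, 55, 30, 68]
  [85, 45, ∞, 30, 67]
  [55, 79, 55, ∞, 68]
  [23, 23, 87, 23, ∞]
D(3):
  [∞, 45, 76, 30, 67]
  [55, ∞, 55, 30, 68]
  [85, 45, ∞, 30, 67]
  [55, 79, 55, ∞, 68]
  [85, 45, 87, 30, ∞]
D(4):
  [∞, 45, 76, 30, 67]
  [55, ∞, 55, 30, 68]
  [85, 45, ∞, 30, 67]
  [55, 79, 55, ∞, 68]
  [85, 45, 87, 30, ∞]
D(5):
  [∞, 45, 76, 30, 67]
  [68, ∞, 68, 30, 68]
  [85, 45, ∞, 30, 67]
  [68, 79, 68, ∞, 68]
  [85, 45, 87, 30, ∞]
Answer: A* = [[∞, 45, 76, 30, 67], [68, ∞, 68, 30, 68], [85, 45, ∞, 30, 67], [68, 79, 68, ∞, 68], [85, 45, 87, 30, ∞]]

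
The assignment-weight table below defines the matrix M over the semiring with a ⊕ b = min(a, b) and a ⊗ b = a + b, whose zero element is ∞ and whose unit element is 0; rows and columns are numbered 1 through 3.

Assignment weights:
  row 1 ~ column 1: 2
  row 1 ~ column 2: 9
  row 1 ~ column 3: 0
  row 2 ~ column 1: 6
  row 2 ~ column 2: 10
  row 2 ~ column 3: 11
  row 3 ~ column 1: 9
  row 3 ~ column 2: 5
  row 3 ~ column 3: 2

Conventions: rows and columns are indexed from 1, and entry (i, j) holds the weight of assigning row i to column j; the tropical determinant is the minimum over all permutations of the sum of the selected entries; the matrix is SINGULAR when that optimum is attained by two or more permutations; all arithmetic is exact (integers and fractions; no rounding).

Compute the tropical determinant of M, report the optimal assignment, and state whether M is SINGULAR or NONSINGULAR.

σ = (1, 2, 3): 2 + 10 + 2 = 14
σ = (1, 3, 2): 2 + 11 + 5 = 18
σ = (2, 1, 3): 9 + 6 + 2 = 17
σ = (2, 3, 1): 9 + 11 + 9 = 29
σ = (3, 1, 2): 0 + 6 + 5 = 11
σ = (3, 2, 1): 0 + 10 + 9 = 19
Optimal value attained by: σ = (3, 1, 2).
Answer: det⊕(M) = 11; verdict: NONSINGULAR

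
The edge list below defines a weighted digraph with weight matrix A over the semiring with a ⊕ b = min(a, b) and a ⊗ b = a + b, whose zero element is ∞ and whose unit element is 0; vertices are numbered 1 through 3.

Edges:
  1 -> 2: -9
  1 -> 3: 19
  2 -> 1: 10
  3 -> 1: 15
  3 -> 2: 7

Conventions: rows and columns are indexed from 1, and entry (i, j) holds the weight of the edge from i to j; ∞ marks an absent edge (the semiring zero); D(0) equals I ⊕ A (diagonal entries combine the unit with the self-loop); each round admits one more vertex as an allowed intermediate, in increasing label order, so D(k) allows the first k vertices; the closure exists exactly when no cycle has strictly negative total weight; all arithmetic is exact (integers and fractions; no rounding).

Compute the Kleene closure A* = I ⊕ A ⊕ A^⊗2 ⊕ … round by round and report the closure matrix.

D(0):
  [0, -9, 19]
  [10, 0, ∞]
  [15, 7, 0]
D(1):
  [0, -9, 19]
  [10, 0, 29]
  [15, 6, 0]
D(2):
  [0, -9, 19]
  [10, 0, 29]
  [15, 6, 0]
D(3):
  [0, -9, 19]
  [10, 0, 29]
  [15, 6, 0]
Answer: A* = [[0, -9, 19], [10, 0, 29], [15, 6, 0]]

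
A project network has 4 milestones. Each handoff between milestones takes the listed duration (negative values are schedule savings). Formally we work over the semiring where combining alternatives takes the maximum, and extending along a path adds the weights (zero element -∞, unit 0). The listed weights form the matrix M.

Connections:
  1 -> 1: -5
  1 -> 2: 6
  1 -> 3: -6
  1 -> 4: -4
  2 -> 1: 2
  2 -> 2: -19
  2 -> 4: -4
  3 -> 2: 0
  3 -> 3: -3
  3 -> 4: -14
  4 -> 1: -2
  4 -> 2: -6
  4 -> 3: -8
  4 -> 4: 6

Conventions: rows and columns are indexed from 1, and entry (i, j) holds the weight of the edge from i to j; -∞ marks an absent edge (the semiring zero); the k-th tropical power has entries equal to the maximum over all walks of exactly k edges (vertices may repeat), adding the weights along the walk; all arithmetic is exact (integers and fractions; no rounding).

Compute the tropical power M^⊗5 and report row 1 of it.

M^⊗2:
  [8, 1, -9, 2]
  [-3, 8, -4, 2]
  [2, -3, -6, -4]
  [4, 4, -2, 12]
M^⊗3:
  [3, 14, 2, 8]
  [10, 3, -6, 8]
  [-1, 8, -4, 2]
  [10, 10, 4, 18]
M^⊗4:
  [16, 9, 0, 14]
  [6, 16, 4, 14]
  [10, 5, -6, 8]
  [16, 16, 10, 24]
M^⊗5:
  [12, 22, 10, 20]
  [18, 12, 6, 20]
  [7, 16, 4, 14]
  [22, 22, 16, 30]
Answer: row 1 of M^⊗5 = [12, 22, 10, 20]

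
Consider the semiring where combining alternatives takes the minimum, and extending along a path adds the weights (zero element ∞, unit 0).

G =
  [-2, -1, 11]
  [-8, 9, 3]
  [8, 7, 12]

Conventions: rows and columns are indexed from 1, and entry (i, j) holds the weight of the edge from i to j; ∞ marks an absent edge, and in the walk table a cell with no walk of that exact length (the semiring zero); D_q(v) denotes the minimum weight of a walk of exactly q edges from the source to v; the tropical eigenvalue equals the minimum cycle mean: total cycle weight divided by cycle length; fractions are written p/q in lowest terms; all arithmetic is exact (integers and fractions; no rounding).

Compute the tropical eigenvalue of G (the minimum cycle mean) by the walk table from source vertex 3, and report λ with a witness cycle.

q=0: [∞, ∞, 0]
q=1: [8, 7, 12]
q=2: [-1, 7, 10]
q=3: [-3, -2, 10]
Optimal cycle mean attained by: cycle 1->2->1, total (-1) + (-8), length 2.
Answer: λ = -9/2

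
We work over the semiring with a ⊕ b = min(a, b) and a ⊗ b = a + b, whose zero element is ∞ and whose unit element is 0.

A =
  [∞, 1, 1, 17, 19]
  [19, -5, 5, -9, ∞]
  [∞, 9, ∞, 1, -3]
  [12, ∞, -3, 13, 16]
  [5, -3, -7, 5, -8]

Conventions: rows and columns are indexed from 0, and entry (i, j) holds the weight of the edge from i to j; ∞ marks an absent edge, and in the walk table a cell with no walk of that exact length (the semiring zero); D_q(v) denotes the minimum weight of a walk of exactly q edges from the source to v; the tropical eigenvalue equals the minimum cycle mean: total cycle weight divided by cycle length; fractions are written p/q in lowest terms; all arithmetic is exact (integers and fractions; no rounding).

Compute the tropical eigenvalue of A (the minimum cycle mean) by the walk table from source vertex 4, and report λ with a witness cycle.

q=0: [∞, ∞, ∞, ∞, 0]
q=1: [5, -3, -7, 5, -8]
q=2: [-3, -11, -15, -12, -16]
q=3: [-11, -19, -23, -20, -24]
q=4: [-19, -27, -31, -28, -32]
q=5: [-27, -35, -39, -36, -40]
Optimal cycle mean attained by: cycle 4->4, total (-8), length 1.
Answer: λ = -8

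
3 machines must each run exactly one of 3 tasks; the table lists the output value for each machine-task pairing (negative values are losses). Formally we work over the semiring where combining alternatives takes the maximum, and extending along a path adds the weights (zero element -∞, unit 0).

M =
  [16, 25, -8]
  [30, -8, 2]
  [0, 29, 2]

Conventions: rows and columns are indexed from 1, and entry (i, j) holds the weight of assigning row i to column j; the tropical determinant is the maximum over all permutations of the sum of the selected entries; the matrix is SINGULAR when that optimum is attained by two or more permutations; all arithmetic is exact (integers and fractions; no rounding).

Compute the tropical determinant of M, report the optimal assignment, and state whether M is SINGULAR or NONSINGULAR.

σ = (1, 2, 3): 16 + (-8) + 2 = 10
σ = (1, 3, 2): 16 + 2 + 29 = 47
σ = (2, 1, 3): 25 + 30 + 2 = 57
σ = (2, 3, 1): 25 + 2 + 0 = 27
σ = (3, 1, 2): (-8) + 30 + 29 = 51
σ = (3, 2, 1): (-8) + (-8) + 0 = -16
Optimal value attained by: σ = (2, 1, 3).
Answer: det⊕(M) = 57; verdict: NONSINGULAR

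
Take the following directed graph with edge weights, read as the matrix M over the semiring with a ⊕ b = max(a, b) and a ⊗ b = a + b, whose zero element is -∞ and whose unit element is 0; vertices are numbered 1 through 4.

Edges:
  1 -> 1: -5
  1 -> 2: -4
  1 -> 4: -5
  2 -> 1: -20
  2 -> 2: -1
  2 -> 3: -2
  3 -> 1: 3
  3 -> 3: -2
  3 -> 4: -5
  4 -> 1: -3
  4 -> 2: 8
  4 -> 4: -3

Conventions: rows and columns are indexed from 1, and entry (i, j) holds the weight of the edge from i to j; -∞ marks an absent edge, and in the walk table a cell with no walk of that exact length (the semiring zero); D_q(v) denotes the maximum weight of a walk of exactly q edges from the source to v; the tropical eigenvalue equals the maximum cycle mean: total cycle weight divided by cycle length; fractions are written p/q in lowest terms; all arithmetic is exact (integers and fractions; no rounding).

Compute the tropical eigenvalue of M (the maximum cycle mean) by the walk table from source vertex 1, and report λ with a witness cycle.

q=0: [0, -∞, -∞, -∞]
q=1: [-5, -4, -∞, -5]
q=2: [-8, 3, -6, -8]
q=3: [-3, 2, 1, -11]
q=4: [4, 1, 0, -4]
Optimal cycle mean attained by: cycle 1->4->2->3->1, total (-5) + 8 + (-2) + 3, length 4.
Answer: λ = 1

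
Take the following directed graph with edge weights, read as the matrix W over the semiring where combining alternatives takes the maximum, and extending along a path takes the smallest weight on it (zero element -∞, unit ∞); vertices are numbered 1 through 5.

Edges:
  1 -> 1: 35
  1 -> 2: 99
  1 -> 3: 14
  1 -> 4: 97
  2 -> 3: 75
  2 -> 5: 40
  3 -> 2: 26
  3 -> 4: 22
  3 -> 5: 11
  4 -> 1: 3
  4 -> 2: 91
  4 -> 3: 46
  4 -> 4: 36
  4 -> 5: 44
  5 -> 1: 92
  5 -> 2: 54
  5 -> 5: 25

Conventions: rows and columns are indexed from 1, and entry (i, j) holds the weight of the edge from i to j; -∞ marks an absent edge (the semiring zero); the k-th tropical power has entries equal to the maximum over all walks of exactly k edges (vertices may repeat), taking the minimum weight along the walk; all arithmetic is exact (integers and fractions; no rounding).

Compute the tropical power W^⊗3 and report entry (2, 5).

W^⊗2:
  [35, 91, 75, 36, 44]
  [40, 40, -∞, 22, 25]
  [11, 22, 26, 22, 26]
  [44, 44, 75, 36, 40]
  [35, 92, 54, 92, 40]
W^⊗3:
  [44, 44, 75, 36, 40]
  [35, 40, 40, 40, 40]
  [26, 26, 22, 22, 25]
  [40, 44, 44, 44, 40]
  [40, 91, 75, 36, 44]
Key observation: the optimum is the walk 2->5->2->5, with weight 40 min 54 min 40 = 40.
Optimal value attained by: walk 2->5->2->5.
Answer: (W^⊗3)[2][5] = 40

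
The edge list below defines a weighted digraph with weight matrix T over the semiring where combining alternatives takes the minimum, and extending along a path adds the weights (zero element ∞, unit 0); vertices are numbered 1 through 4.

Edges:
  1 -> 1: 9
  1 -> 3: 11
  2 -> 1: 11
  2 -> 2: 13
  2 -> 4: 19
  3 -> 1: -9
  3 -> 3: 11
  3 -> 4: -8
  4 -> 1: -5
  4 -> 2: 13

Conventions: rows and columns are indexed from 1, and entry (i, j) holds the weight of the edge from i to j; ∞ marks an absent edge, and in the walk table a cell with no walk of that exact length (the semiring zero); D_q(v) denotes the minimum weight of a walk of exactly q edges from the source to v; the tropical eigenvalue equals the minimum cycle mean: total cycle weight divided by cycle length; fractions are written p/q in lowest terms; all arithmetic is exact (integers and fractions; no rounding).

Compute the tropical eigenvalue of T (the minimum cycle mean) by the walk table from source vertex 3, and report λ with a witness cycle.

q=0: [∞, ∞, 0, ∞]
q=1: [-9, ∞, 11, -8]
q=2: [-13, 5, 2, 3]
q=3: [-7, 16, -2, -6]
q=4: [-11, 7, 4, -10]
Optimal cycle mean attained by: cycle 1->3->4->1, total 11 + (-8) + (-5), length 3.
Answer: λ = -2/3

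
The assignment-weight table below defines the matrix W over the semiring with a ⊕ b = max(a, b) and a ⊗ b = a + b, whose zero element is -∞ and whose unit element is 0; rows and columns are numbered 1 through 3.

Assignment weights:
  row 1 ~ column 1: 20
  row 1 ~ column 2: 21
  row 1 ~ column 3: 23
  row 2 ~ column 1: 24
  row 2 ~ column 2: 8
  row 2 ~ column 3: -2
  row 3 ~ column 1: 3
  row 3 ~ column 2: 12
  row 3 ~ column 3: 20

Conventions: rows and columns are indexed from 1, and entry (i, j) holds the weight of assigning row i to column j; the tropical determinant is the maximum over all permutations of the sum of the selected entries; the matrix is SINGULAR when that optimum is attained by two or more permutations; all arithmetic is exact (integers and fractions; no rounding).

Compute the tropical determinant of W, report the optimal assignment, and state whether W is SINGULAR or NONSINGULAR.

σ = (1, 2, 3): 20 + 8 + 20 = 48
σ = (1, 3, 2): 20 + (-2) + 12 = 30
σ = (2, 1, 3): 21 + 24 + 20 = 65
σ = (2, 3, 1): 21 + (-2) + 3 = 22
σ = (3, 1, 2): 23 + 24 + 12 = 59
σ = (3, 2, 1): 23 + 8 + 3 = 34
Optimal value attained by: σ = (2, 1, 3).
Answer: det⊕(W) = 65; verdict: NONSINGULAR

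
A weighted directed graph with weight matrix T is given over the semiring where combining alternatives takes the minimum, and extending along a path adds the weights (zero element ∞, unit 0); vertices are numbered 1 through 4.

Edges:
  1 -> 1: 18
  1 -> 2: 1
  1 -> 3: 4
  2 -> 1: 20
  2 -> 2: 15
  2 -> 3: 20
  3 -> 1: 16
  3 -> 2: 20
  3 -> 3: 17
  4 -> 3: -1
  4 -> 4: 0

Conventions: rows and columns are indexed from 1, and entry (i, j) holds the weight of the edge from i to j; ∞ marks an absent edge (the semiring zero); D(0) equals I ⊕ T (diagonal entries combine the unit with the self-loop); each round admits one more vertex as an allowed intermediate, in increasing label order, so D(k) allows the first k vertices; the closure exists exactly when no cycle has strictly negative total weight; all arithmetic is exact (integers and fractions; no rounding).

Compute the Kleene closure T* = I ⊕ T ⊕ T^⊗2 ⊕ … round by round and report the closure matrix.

D(0):
  [0, 1, 4, ∞]
  [20, 0, 20, ∞]
  [16, 20, 0, ∞]
  [∞, ∞, -1, 0]
D(1):
  [0, 1, 4, ∞]
  [20, 0, 20, ∞]
  [16, 17, 0, ∞]
  [∞, ∞, -1, 0]
D(2):
  [0, 1, 4, ∞]
  [20, 0, 20, ∞]
  [16, 17, 0, ∞]
  [∞, ∞, -1, 0]
D(3):
  [0, 1, 4, ∞]
  [20, 0, 20, ∞]
  [16, 17, 0, ∞]
  [15, 16, -1, 0]
D(4):
  [0, 1, 4, ∞]
  [20, 0, 20, ∞]
  [16, 17, 0, ∞]
  [15, 16, -1, 0]
Answer: T* = [[0, 1, 4, ∞], [20, 0, 20, ∞], [16, 17, 0, ∞], [15, 16, -1, 0]]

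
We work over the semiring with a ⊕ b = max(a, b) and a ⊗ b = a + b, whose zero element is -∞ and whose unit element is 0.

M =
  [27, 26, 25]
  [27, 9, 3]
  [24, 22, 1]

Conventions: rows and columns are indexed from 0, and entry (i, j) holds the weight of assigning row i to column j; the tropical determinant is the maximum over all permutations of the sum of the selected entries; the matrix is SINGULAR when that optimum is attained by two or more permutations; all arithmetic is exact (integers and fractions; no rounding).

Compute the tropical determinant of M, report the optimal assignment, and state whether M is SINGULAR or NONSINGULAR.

σ = (0, 1, 2): 27 + 9 + 1 = 37
σ = (0, 2, 1): 27 + 3 + 22 = 52
σ = (1, 0, 2): 26 + 27 + 1 = 54
σ = (1, 2, 0): 26 + 3 + 24 = 53
σ = (2, 0, 1): 25 + 27 + 22 = 74
σ = (2, 1, 0): 25 + 9 + 24 = 58
Optimal value attained by: σ = (2, 0, 1).
Answer: det⊕(M) = 74; verdict: NONSINGULAR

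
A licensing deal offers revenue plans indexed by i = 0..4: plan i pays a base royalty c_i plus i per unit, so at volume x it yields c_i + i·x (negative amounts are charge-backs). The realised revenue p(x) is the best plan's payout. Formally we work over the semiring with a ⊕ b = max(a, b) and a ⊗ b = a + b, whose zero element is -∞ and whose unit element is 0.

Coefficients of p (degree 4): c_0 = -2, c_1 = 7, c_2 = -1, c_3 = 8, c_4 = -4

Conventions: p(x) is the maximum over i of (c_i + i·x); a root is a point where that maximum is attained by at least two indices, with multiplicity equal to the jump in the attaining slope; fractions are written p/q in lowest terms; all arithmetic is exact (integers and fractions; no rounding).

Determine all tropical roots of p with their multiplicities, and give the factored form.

hull edge (i=0, c=-2) to (i=1, c=7): slope 9, span 1
hull edge (i=1, c=7) to (i=3, c=8): slope 1/2, span 2
hull edge (i=3, c=8) to (i=4, c=-4): slope -12, span 1
Factored form: p(x) = -4 ⊗ (x ⊕ (-9)) ⊗ (x ⊕ (-1/2)) ⊗ (x ⊕ (-1/2)) ⊗ (x ⊕ 12)
Answer: roots = -9 (mult 1), -1/2 (mult 2), 12 (mult 1)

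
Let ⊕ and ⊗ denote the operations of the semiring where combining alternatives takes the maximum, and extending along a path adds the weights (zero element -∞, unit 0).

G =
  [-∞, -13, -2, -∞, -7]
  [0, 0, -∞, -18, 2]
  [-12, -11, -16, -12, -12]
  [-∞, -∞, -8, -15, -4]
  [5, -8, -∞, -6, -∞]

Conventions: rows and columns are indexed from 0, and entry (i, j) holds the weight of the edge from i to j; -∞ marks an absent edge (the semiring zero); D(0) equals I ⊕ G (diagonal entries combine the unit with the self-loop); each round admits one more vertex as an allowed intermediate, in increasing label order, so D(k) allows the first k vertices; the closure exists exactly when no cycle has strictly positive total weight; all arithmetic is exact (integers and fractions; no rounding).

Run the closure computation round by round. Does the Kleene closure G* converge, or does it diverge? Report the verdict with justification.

D(0):
  [0, -13, -2, -∞, -7]
  [0, 0, -∞, -18, 2]
  [-12, -11, 0, -12, -12]
  [-∞, -∞, -8, 0, -4]
  [5, -8, -∞, -6, 0]
D(1):
  [0, -13, -2, -∞, -7]
  [0, 0, -2, -18, 2]
  [-12, -11, 0, -12, -12]
  [-∞, -∞, -8, 0, -4]
  [5, -8, 3, -6, 0]
D(2):
  [0, -13, -2, -31, -7]
  [0, 0, -2, -18, 2]
  [-11, -11, 0, -12, -9]
  [-∞, -∞, -8, 0, -4]
  [5, -8, 3, -6, 0]
D(3):
  [0, -13, -2, -14, -7]
  [0, 0, -2, -14, 2]
  [-11, -11, 0, -12, -9]
  [-19, -19, -8, 0, -4]
  [5, -8, 3, -6, 0]
D(4):
  [0, -13, -2, -14, -7]
  [0, 0, -2, -14, 2]
  [-11, -11, 0, -12, -9]
  [-19, -19, -8, 0, -4]
  [5, -8, 3, -6, 0]
D(5):
  [0, -13, -2, -13, -7]
  [7, 0, 5, -4, 2]
  [-4, -11, 0, -12, -9]
  [1, -12, -1, 0, -4]
  [5, -8, 3, -6, 0]
Key observation: every diagonal entry stays at the unit through all rounds, so no improving cycle exists.
Answer: CONVERGES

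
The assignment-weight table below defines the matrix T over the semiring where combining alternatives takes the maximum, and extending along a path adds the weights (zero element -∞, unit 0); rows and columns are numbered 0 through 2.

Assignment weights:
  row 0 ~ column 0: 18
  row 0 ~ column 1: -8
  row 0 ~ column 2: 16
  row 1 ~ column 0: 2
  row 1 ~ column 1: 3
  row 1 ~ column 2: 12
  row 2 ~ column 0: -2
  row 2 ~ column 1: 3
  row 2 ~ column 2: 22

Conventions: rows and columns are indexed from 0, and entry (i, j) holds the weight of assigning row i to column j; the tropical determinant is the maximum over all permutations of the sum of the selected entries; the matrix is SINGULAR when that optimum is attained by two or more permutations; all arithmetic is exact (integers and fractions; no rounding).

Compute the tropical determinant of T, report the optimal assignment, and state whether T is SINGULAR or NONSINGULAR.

σ = (0, 1, 2): 18 + 3 + 22 = 43
σ = (0, 2, 1): 18 + 12 + 3 = 33
σ = (1, 0, 2): (-8) + 2 + 22 = 16
σ = (1, 2, 0): (-8) + 12 + (-2) = 2
σ = (2, 0, 1): 16 + 2 + 3 = 21
σ = (2, 1, 0): 16 + 3 + (-2) = 17
Optimal value attained by: σ = (0, 1, 2).
Answer: det⊕(T) = 43; verdict: NONSINGULAR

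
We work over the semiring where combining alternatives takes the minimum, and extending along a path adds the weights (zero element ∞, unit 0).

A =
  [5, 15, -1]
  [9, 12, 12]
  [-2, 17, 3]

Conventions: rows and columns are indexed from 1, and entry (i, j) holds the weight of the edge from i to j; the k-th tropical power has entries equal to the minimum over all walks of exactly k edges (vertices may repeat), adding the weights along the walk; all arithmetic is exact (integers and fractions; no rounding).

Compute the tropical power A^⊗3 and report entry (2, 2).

A^⊗2:
  [-3, 16, 2]
  [10, 24, 8]
  [1, 13, -3]
A^⊗3:
  [0, 12, -4]
  [6, 25, 9]
  [-5, 14, 0]
Key observation: the optimum is the walk 2->1->3->2, with weight 9 + (-1) + 17 = 25.
Optimal value attained by: walk 2->1->3->2.
Answer: (A^⊗3)[2][2] = 25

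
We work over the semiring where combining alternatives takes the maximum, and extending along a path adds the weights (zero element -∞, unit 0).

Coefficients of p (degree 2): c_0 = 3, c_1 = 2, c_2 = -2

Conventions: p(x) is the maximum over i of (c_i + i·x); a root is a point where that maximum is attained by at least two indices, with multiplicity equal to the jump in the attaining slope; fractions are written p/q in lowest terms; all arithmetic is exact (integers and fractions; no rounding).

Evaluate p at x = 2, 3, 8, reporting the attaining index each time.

p(2) = max(3+0·2=3, 2+1·2=4, -2+2·2=2) = 4 (attained by i=1)
p(3) = max(3+0·3=3, 2+1·3=5, -2+2·3=4) = 5 (attained by i=1)
p(8) = max(3+0·8=3, 2+1·8=10, -2+2·8=14) = 14 (attained by i=2)
Answer: p(2) = 4; p(3) = 5; p(8) = 14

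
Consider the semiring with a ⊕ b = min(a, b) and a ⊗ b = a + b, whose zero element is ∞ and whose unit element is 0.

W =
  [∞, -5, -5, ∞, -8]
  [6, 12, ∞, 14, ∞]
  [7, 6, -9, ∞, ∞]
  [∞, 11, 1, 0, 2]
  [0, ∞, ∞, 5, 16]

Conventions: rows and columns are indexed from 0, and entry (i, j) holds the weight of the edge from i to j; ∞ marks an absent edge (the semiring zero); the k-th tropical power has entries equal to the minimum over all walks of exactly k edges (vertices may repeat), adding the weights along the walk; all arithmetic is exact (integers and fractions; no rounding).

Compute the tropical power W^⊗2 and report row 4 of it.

W^⊗2:
  [-8, 1, -14, -3, 8]
  [18, 1, 1, 14, -2]
  [-2, -3, -18, 20, -1]
  [2, 7, -8, 0, 2]
  [16, -5, -5, 5, -8]
Answer: row 4 of W^⊗2 = [16, -5, -5, 5, -8]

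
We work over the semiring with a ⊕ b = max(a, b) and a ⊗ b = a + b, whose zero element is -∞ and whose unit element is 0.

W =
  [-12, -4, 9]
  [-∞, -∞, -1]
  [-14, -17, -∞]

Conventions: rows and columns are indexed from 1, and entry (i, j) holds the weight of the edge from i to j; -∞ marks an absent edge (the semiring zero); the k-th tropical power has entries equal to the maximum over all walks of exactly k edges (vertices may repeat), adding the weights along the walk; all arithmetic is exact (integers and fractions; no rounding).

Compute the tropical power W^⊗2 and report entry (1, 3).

W^⊗2:
  [-5, -8, -3]
  [-15, -18, -∞]
  [-26, -18, -5]
Key observation: the optimum is the walk 1->1->3, with weight (-12) + 9 = -3.
Optimal value attained by: walk 1->1->3.
Answer: (W^⊗2)[1][3] = -3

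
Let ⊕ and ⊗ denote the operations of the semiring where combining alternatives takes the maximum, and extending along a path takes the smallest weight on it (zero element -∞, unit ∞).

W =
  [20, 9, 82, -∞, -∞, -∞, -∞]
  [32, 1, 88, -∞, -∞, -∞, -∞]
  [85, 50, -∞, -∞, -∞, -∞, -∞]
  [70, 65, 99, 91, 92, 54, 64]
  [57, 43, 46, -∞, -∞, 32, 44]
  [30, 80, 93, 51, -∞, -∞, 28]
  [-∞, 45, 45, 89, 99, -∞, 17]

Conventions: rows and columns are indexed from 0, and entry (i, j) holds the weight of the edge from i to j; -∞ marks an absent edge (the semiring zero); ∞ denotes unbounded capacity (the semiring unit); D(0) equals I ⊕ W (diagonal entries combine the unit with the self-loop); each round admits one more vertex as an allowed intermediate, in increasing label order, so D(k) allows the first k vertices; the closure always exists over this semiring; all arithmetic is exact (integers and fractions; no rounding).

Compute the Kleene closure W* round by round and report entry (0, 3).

D(0):
  [∞, 9, 82, -∞, -∞, -∞, -∞]
  [32, ∞, 88, -∞, -∞, -∞, -∞]
  [85, 50, ∞, -∞, -∞, -∞, -∞]
  [70, 65, 99, ∞, 92, 54, 64]
  [57, 43, 46, -∞, ∞, 32, 44]
  [30, 80, 93, 51, -∞, ∞, 28]
  [-∞, 45, 45, 89, 99, -∞, ∞]
D(1):
  [∞, 9, 82, -∞, -∞, -∞, -∞]
  [32, ∞, 88, -∞, -∞, -∞, -∞]
  [85, 50, ∞, -∞, -∞, -∞, -∞]
  [70, 65, 99, ∞, 92, 54, 64]
  [57, 43, 57, -∞, ∞, 32, 44]
  [30, 80, 93, 51, -∞, ∞, 28]
  [-∞, 45, 45, 89, 99, -∞, ∞]
D(2):
  [∞, 9, 82, -∞, -∞, -∞, -∞]
  [32, ∞, 88, -∞, -∞, -∞, -∞]
  [85, 50, ∞, -∞, -∞, -∞, -∞]
  [70, 65, 99, ∞, 92, 54, 64]
  [57, 43, 57, -∞, ∞, 32, 44]
  [32, 80, 93, 51, -∞, ∞, 28]
  [32, 45, 45, 89, 99, -∞, ∞]
D(3):
  [∞, 50, 82, -∞, -∞, -∞, -∞]
  [85, ∞, 88, -∞, -∞, -∞, -∞]
  [85, 50, ∞, -∞, -∞, -∞, -∞]
  [85, 65, 99, ∞, 92, 54, 64]
  [57, 50, 57, -∞, ∞, 32, 44]
  [85, 80, 93, 51, -∞, ∞, 28]
  [45, 45, 45, 89, 99, -∞, ∞]
D(4):
  [∞, 50, 82, -∞, -∞, -∞, -∞]
  [85, ∞, 88, -∞, -∞, -∞, -∞]
  [85, 50, ∞, -∞, -∞, -∞, -∞]
  [85, 65, 99, ∞, 92, 54, 64]
  [57, 50, 57, -∞, ∞, 32, 44]
  [85, 80, 93, 51, 51, ∞, 51]
  [85, 65, 89, 89, 99, 54, ∞]
D(5):
  [∞, 50, 82, -∞, -∞, -∞, -∞]
  [85, ∞, 88, -∞, -∞, -∞, -∞]
  [85, 50, ∞, -∞, -∞, -∞, -∞]
  [85, 65, 99, ∞, 92, 54, 64]
  [57, 50, 57, -∞, ∞, 32, 44]
  [85, 80, 93, 51, 51, ∞, 51]
  [85, 65, 89, 89, 99, 54, ∞]
D(6):
  [∞, 50, 82, -∞, -∞, -∞, -∞]
  [85, ∞, 88, -∞, -∞, -∞, -∞]
  [85, 50, ∞, -∞, -∞, -∞, -∞]
  [85, 65, 99, ∞, 92, 54, 64]
  [57, 50, 57, 32, ∞, 32, 44]
  [85, 80, 93, 51, 51, ∞, 51]
  [85, 65, 89, 89, 99, 54, ∞]
D(7):
  [∞, 50, 82, -∞, -∞, -∞, -∞]
  [85, ∞, 88, -∞, -∞, -∞, -∞]
  [85, 50, ∞, -∞, -∞, -∞, -∞]
  [85, 65, 99, ∞, 92, 54, 64]
  [57, 50, 57, 44, ∞, 44, 44]
  [85, 80, 93, 51, 51, ∞, 51]
  [85, 65, 89, 89, 99, 54, ∞]
Answer: W*[0][3] = -∞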